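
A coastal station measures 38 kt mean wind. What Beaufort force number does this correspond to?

38 kt lies in the Beaufort 8 band (gale, 34–40 kt).

Beaufort force 8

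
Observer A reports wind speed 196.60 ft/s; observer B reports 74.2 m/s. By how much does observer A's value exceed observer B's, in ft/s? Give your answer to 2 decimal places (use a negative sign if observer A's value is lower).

observer B: 74.2 m/s = 243.4383 ft/s.
Difference: 196.6000 − 243.4383 = -46.84 ft/s.

-46.84 ft/s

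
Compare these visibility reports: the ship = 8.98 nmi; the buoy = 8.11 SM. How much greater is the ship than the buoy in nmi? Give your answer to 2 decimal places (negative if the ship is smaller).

1.93 nmi

the buoy: 8.11 SM = 7.0474 nmi.
Difference: 8.9800 − 7.0474 = 1.93 nmi.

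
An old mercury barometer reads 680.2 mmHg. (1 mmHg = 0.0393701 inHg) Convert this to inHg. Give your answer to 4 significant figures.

26.78 inHg

1 mmHg = 0.0393701 inHg, so 680.2 × 0.0393701 = 26.78 inHg.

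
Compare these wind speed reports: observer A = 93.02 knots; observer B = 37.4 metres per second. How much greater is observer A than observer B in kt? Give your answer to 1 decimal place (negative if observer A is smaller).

observer B: 37.4 m/s = 72.700 kt.
Difference: 93.020 − 72.700 = 20.3 kt.

20.3 kt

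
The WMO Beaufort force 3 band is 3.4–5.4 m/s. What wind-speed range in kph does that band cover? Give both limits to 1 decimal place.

3.4–5.4 m/s × 3.6 = 12.2–19.4 km/h.

12.2 to 19.4 km/h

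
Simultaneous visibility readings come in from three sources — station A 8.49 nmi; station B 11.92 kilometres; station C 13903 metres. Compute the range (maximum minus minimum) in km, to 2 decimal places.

3.80 km

station A: 8.49 nmi = 15.7235 km.
station C: 13903 m = 13.9030 km.
Spread: 15.7235 − 11.9200 = 3.80 km.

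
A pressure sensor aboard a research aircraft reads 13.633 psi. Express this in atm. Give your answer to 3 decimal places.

0.928 atm

1 psi = 0.068046 atm, so 13.633 × 0.068046 = 0.928 atm.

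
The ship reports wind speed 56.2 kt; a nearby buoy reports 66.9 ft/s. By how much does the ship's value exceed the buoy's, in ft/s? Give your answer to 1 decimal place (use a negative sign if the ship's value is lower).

the ship: 56.2 kt = 94.855 ft/s.
Difference: 94.855 − 66.900 = 28.0 ft/s.

28.0 ft/s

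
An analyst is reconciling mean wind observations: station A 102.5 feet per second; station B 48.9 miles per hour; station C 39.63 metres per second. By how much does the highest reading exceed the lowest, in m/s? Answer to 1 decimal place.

station A: 102.5 ft/s = 31.242 m/s.
station B: 48.9 mph = 21.860 m/s.
Spread: 39.630 − 21.860 = 17.8 m/s.

17.8 m/s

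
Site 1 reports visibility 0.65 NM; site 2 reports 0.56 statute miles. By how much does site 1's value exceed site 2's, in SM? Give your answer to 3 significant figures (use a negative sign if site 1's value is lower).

site 1: 0.65 nmi = 0.74801 SM.
Difference: 0.74801 − 0.56000 = 0.188 SM.

0.188 SM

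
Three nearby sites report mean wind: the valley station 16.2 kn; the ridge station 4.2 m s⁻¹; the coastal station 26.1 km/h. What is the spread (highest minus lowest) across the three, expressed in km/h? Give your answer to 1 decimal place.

14.9 km/h

the valley station: 16.2 kt = 30.002 km/h.
the ridge station: 4.2 m/s = 15.120 km/h.
Spread: 30.002 − 15.120 = 14.9 km/h.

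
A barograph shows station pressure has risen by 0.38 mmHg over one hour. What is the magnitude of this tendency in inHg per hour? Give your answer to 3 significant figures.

0.38 mmHg / 1 h × 0.0393701 inHg/mmHg = 0.0150 inHg/h.

0.0150 inHg per hour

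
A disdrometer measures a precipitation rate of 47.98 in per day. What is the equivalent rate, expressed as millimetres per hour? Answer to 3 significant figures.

47.98 in/day × 25.4 mm/in × 0.0416667 day/hour = 50.8 mm/hour.

50.8 mm/hour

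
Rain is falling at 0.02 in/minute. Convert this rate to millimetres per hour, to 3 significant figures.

0.02 in/minute × 25.4 mm/in × 60 minute/hour = 30.5 mm/hour.

30.5 mm/hour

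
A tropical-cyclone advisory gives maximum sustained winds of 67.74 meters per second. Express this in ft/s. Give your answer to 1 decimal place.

1 m/s = 3.28084 ft/s, so 67.74 × 3.28084 = 222.2 ft/s.

222.2 ft/s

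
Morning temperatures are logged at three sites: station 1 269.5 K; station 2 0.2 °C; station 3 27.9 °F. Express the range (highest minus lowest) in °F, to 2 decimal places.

station 1: 269.5 K = -3.650 °C.
station 3: 27.9 °F = -2.278 °C.
Spread: 0.200 − (-3.650) = 3.850 °C = 6.93 °F.

6.93 °F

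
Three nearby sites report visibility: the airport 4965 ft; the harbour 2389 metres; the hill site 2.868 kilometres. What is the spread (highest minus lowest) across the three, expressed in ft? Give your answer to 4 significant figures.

4444 ft

the harbour: 2389 m = 7837.93 ft.
the hill site: 2.868 km = 9409.45 ft.
Spread: 9409.45 − 4965.00 = 4444 ft.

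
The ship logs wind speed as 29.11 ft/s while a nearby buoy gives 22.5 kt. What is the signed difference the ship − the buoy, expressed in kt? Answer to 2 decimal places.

the ship: 29.11 ft/s = 17.2472 kt.
Difference: 17.2472 − 22.5000 = -5.25 kt.

-5.25 kt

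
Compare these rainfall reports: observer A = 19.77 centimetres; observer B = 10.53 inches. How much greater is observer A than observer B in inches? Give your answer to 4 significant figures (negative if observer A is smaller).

observer A: 19.77 cm = 7.78346 in.
Difference: 7.78346 − 10.53000 = -2.747 in.

-2.747 in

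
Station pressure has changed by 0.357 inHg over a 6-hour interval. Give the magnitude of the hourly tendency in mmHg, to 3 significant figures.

0.357 inHg / 6 h × 25.4 mmHg/inHg = 1.51 mmHg/h.

1.51 mmHg per hour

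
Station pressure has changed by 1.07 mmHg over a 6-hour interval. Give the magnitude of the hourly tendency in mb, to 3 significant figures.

0.238 mb per hour

1.07 mmHg / 6 h × 1.33322 mb/mmHg = 0.238 mb/h.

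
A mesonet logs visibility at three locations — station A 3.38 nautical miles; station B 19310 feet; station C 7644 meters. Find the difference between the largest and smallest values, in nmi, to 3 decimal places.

0.949 nmi

station B: 19310 ft = 3.17802 nmi.
station C: 7644 m = 4.12743 nmi.
Spread: 4.12743 − 3.17802 = 0.949 nmi.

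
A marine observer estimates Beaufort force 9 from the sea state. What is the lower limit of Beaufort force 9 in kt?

41 kt

Beaufort 9 (strong gale) spans 41–47 knots.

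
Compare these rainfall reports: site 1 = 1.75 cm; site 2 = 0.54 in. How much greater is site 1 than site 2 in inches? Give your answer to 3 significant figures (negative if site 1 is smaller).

site 1: 1.75 cm = 0.68898 in.
Difference: 0.68898 − 0.54000 = 0.149 in.

0.149 in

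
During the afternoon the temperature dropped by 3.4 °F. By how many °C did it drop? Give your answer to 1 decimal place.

Converting a difference, only the 9/5 scale factor applies: Δ°C = 3.4 × 0.5556 = 1.9 °C.

1.9 °C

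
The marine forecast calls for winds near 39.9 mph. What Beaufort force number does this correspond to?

Beaufort force 8

39.9 mph = 17.8 m/s, which is Beaufort 8 (gale, 17.2–20.7 m/s).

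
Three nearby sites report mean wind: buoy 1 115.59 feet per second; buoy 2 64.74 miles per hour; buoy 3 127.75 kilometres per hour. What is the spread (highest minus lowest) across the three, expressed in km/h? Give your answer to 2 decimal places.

buoy 1: 115.59 ft/s = 126.8346 km/h.
buoy 2: 64.74 mph = 104.1889 km/h.
Spread: 127.7500 − 104.1889 = 23.56 km/h.

23.56 km/h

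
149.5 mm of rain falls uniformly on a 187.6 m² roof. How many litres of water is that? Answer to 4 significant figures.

1 mm over 1 m² is 1 L, so volume = 149.5 × 187.6 = 28046.2 L ≈ 28050 L.

28050 litres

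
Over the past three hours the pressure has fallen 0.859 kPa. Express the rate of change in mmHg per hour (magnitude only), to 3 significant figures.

0.859 kPa / 3 h × 7.50062 mmHg/kPa = 2.15 mmHg/h.

2.15 mmHg per hour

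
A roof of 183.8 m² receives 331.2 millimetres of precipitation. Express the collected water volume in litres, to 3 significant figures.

1 mm over 1 m² is 1 L, so volume = 331.2 × 183.8 = 60874.56 L ≈ 60900 L.

60900 litres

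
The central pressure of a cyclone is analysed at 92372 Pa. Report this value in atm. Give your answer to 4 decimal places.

0.9116 atm

1 Pa = 9.86923e-06 atm, so 92372 × 9.86923e-06 = 0.9116 atm.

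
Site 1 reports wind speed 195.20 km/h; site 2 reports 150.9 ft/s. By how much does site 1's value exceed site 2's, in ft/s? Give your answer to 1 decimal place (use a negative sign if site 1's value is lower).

27.0 ft/s

site 1: 195.20 km/h = 177.894 ft/s.
Difference: 177.894 − 150.900 = 27.0 ft/s.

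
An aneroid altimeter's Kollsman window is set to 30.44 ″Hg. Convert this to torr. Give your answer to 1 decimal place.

1 inHg = 25.4 mmHg, so 30.44 × 25.4 = 773.2 mmHg.

773.2 mmHg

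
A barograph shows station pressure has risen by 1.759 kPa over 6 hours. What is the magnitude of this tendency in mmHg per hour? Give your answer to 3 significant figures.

1.759 kPa / 6 h × 7.50062 mmHg/kPa = 2.20 mmHg/h.

2.20 mmHg per hour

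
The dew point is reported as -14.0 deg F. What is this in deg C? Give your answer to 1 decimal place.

-25.6 °C

°C = (°F − 32) × 5/9 = (-14.0 − 32) / 1.8 = -25.6 °C.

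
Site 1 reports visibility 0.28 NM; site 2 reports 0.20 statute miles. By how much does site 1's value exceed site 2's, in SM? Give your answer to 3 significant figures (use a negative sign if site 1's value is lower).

0.122 SM

site 1: 0.28 nmi = 0.32222 SM.
Difference: 0.32222 − 0.20000 = 0.122 SM.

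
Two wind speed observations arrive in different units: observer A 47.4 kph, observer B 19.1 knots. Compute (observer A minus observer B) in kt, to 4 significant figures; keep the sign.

6.494 kt

observer A: 47.4 km/h = 25.59395 kt.
Difference: 25.59395 − 19.10000 = 6.494 kt.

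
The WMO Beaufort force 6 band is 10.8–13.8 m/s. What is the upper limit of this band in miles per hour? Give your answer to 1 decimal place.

30.9 mph

10.8–13.8 m/s × 2.237 = 24.2–30.9 mph.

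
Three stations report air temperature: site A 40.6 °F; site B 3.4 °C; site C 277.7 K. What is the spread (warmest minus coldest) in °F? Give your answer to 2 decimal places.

2.48 °F

site A: 40.6 °F = 4.778 °C.
site C: 277.7 K = 4.550 °C.
Spread: 4.778 − 3.400 = 1.378 °C = 2.48 °F.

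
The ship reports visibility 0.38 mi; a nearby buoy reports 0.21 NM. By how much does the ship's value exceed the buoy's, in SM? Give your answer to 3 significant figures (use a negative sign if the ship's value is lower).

the buoy: 0.21 nmi = 0.24166 SM.
Difference: 0.38000 − 0.24166 = 0.138 SM.

0.138 SM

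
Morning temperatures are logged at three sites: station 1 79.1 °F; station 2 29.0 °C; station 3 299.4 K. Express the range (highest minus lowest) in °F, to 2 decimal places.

5.10 °F

station 1: 79.1 °F = 26.167 °C.
station 3: 299.4 K = 26.250 °C.
Spread: 29.000 − 26.167 = 2.833 °C = 5.10 °F.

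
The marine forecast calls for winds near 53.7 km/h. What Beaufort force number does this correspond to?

53.7 km/h = 14.9 m/s, which is Beaufort 7 (near gale, 13.9–17.1 m/s).

Beaufort force 7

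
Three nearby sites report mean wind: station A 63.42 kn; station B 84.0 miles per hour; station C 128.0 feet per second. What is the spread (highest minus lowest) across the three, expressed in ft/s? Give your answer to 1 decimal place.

station A: 63.42 kt = 107.041 ft/s.
station B: 84.0 mph = 123.200 ft/s.
Spread: 128.000 − 107.041 = 21.0 ft/s.

21.0 ft/s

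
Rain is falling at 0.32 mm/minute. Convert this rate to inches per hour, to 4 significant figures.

0.32 mm/minute × 0.0393701 in/mm × 60 minute/hour = 0.7559 in/hour.

0.7559 in/hour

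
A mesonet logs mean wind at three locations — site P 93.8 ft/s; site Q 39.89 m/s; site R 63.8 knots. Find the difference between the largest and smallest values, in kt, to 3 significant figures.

site P: 93.8 ft/s = 55.575 kt.
site Q: 39.89 m/s = 77.540 kt.
Spread: 77.540 − 55.575 = 22.0 kt.

22.0 kt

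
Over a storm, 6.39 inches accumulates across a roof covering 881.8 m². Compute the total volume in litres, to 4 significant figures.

143100 litres

Depth: 6.39 in × 25.4 = 162.306 mm.
1 mm over 1 m² is 1 L, so volume = 162.306 × 881.8 = 143121.43 L ≈ 143100 L.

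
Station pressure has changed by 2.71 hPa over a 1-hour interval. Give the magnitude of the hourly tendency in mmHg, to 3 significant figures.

2.71 hPa / 1 h × 0.750062 mmHg/hPa = 2.03 mmHg/h.

2.03 mmHg per hour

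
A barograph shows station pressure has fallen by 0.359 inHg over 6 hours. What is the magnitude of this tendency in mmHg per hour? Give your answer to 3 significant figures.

1.52 mmHg per hour

0.359 inHg / 6 h × 25.4 mmHg/inHg = 1.52 mmHg/h.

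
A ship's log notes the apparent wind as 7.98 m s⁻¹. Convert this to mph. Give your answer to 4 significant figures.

17.85 mph

1 m/s = 2.23694 mph, so 7.98 × 2.23694 = 17.85 mph.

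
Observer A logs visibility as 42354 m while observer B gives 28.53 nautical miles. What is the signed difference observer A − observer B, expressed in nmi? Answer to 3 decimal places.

-5.661 nmi

observer A: 42354 m = 22.86933 nmi.
Difference: 22.86933 − 28.53000 = -5.661 nmi.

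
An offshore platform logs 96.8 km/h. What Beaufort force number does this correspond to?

96.8 km/h = 26.9 m/s, which is Beaufort 10 (storm, 24.5–28.4 m/s).

Beaufort force 10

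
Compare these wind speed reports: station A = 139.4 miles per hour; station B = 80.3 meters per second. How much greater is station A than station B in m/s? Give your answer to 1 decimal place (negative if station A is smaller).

station A: 139.4 mph = 62.317 m/s.
Difference: 62.317 − 80.300 = -18.0 m/s.

-18.0 m/s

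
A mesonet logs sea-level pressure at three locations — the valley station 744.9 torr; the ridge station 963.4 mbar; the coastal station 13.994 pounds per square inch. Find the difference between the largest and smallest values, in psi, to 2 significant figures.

0.43 psi

the valley station: 744.9 mmHg = 14.4040 psi.
the ridge station: 963.4 mb = 13.9729 psi.
Spread: 14.4040 − 13.9729 = 0.43 psi.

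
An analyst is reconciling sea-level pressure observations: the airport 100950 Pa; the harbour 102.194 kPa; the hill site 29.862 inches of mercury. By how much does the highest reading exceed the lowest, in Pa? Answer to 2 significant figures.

1200 Pa

the harbour: 102.194 kPa = 102194.00 Pa.
the hill site: 29.862 inHg = 101124.35 Pa.
Spread: 102194.00 − 100950.00 = 1200 Pa.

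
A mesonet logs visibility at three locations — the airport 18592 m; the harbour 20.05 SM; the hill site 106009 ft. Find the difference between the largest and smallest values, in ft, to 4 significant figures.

the airport: 18592 m = 60997.38 ft.
the harbour: 20.05 SM = 105864.00 ft.
Spread: 106009.00 − 60997.38 = 45010 ft.

45010 ft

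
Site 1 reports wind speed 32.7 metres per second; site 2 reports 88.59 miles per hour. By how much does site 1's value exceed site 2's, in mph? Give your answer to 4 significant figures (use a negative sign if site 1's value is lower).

-15.44 mph

site 1: 32.7 m/s = 73.1478 mph.
Difference: 73.1478 − 88.5900 = -15.44 mph.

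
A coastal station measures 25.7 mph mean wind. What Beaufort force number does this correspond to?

25.7 mph = 11.5 m/s, which is Beaufort 6 (strong breeze, 10.8–13.8 m/s).

Beaufort force 6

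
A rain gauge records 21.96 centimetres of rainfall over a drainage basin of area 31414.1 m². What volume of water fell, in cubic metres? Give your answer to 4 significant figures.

6899 cubic metres

Depth: 21.96 cm × 10 = 219.6 mm.
1 mm over 1 m² is 1 L, so volume = 219.6 × 31414.1 = 6898536.4 L = 6899 m³.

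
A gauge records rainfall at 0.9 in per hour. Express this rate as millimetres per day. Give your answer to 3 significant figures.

549 mm/day

0.9 in/hour × 25.4 mm/in × 24 hour/day = 549 mm/day.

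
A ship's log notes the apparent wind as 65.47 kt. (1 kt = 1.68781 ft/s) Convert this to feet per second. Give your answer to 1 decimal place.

110.5 ft/s

1 kt = 1.68781 ft/s, so 65.47 × 1.68781 = 110.5 ft/s.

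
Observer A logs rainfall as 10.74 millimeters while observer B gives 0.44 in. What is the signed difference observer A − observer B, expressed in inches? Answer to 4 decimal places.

-0.0172 in

observer A: 10.74 mm = 0.422835 in.
Difference: 0.422835 − 0.440000 = -0.0172 in.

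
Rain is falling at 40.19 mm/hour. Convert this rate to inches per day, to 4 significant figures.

40.19 mm/hour × 0.0393701 in/mm × 24 hour/day = 37.97 in/day.

37.97 in/day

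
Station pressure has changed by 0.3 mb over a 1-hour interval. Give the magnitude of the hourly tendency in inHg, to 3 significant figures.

0.3 mb / 1 h × 0.02953 inHg/mb = 0.00886 inHg/h.

0.00886 inHg per hour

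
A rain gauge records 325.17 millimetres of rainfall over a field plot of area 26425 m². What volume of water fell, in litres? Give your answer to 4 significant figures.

1 mm over 1 m² is 1 L, so volume = 325.17 × 26425 = 8592617.2 L ≈ 8593000 L.

8593000 litres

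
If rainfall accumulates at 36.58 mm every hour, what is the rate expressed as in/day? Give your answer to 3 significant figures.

34.6 in/day

36.58 mm/hour × 0.0393701 in/mm × 24 hour/day = 34.6 in/day.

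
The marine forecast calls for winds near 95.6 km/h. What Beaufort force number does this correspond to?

95.6 km/h = 26.6 m/s, which is Beaufort 10 (storm, 24.5–28.4 m/s).

Beaufort force 10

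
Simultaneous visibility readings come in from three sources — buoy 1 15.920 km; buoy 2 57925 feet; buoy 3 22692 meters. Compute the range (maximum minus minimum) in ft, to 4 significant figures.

22220 ft

buoy 1: 15.920 km = 52230.97 ft.
buoy 3: 22692 m = 74448.82 ft.
Spread: 74448.82 − 52230.97 = 22220 ft.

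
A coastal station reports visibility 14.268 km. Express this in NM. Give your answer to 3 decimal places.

1 km = 0.539957 nmi, so 14.268 × 0.539957 = 7.704 nmi.

7.704 nmi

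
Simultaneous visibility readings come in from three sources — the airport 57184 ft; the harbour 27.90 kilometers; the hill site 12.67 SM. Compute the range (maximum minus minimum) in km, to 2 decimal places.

10.47 km

the airport: 57184 ft = 17.4297 km.
the hill site: 12.67 SM = 20.3904 km.
Spread: 27.9000 − 17.4297 = 10.47 km.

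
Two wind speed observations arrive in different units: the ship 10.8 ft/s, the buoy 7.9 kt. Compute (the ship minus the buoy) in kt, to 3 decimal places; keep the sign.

the ship: 10.8 ft/s = 6.39883 kt.
Difference: 6.39883 − 7.90000 = -1.501 kt.

-1.501 kt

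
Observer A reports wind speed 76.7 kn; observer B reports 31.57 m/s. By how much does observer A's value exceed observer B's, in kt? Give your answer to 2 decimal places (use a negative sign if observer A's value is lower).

observer B: 31.57 m/s = 61.3672 kt.
Difference: 76.7000 − 61.3672 = 15.33 kt.

15.33 kt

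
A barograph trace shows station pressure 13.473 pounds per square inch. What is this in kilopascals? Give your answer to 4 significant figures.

92.89 kPa

1 psi = 6.89476 kPa, so 13.473 × 6.89476 = 92.89 kPa.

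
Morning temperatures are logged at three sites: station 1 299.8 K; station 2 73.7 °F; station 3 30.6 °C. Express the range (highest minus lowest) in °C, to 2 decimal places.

station 1: 299.8 K = 26.650 °C.
station 2: 73.7 °F = 23.167 °C.
Spread: 30.600 − 23.167 = 7.433 °C.

7.43 °C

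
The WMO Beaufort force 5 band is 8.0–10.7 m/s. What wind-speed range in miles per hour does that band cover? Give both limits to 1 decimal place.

8.0–10.7 m/s × 2.237 = 17.9–23.9 mph.

17.9 to 23.9 mph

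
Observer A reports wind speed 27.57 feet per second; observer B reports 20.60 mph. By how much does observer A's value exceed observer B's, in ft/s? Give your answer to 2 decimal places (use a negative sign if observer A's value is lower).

-2.64 ft/s

observer B: 20.60 mph = 30.2133 ft/s.
Difference: 27.5700 − 30.2133 = -2.64 ft/s.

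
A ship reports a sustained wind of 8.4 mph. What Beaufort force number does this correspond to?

8.4 mph = 3.8 m/s, which is Beaufort 3 (gentle breeze, 3.4–5.4 m/s).

Beaufort force 3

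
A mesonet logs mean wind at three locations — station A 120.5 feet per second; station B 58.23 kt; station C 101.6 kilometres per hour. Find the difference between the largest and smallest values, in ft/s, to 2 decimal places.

27.91 ft/s

station B: 58.23 kt = 98.2812 ft/s.
station C: 101.6 km/h = 92.5926 ft/s.
Spread: 120.5000 − 92.5926 = 27.91 ft/s.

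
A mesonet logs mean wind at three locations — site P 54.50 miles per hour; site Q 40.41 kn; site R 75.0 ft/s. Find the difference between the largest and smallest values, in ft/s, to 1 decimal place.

11.7 ft/s

site P: 54.50 mph = 79.933 ft/s.
site Q: 40.41 kt = 68.204 ft/s.
Spread: 79.933 − 68.204 = 11.7 ft/s.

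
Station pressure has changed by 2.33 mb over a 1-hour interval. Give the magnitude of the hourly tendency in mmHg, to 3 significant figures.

2.33 mb / 1 h × 0.750062 mmHg/mb = 1.75 mmHg/h.

1.75 mmHg per hour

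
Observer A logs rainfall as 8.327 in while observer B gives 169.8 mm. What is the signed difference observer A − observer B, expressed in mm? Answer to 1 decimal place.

observer A: 8.327 in = 211.506 mm.
Difference: 211.506 − 169.800 = 41.7 mm.

41.7 mm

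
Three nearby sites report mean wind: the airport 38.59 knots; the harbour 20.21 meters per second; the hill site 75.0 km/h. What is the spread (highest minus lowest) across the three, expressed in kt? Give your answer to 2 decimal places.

1.91 kt

the harbour: 20.21 m/s = 39.2851 kt.
the hill site: 75.0 km/h = 40.4968 kt.
Spread: 40.4968 − 38.5900 = 1.91 kt.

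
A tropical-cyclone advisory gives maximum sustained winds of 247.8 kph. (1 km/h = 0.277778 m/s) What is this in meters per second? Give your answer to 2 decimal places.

68.83 m/s

1 km/h = 0.277778 m/s, so 247.8 × 0.277778 = 68.83 m/s.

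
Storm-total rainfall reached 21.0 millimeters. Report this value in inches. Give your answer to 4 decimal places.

0.8268 in

1 mm = 0.0393701 in, so 21.0 × 0.0393701 = 0.8268 in.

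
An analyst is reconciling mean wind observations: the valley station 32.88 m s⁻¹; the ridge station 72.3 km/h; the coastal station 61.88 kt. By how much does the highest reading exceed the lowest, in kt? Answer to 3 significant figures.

24.9 kt

the valley station: 32.88 m/s = 63.914 kt.
the ridge station: 72.3 km/h = 39.039 kt.
Spread: 63.914 − 39.039 = 24.9 kt.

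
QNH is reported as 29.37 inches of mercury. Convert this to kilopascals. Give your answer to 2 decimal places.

99.46 kPa

1 inHg = 3.38639 kPa, so 29.37 × 3.38639 = 99.46 kPa.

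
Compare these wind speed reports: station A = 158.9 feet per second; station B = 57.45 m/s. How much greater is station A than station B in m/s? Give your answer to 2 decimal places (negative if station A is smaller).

station A: 158.9 ft/s = 48.4327 m/s.
Difference: 48.4327 − 57.4500 = -9.02 m/s.

-9.02 m/s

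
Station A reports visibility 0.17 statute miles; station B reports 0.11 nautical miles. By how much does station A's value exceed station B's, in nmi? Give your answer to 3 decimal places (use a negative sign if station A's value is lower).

station A: 0.17 SM = 0.14773 nmi.
Difference: 0.14773 − 0.11000 = 0.038 nmi.

0.038 nmi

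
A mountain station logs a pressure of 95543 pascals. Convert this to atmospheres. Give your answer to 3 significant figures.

1 Pa = 9.86923e-06 atm, so 95543 × 9.86923e-06 = 0.943 atm.

0.943 atm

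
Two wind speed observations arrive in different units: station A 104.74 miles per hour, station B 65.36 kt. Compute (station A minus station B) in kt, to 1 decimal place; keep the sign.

station A: 104.74 mph = 91.017 kt.
Difference: 91.017 − 65.360 = 25.7 kt.

25.7 kt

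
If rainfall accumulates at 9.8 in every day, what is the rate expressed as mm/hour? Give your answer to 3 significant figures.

9.8 in/day × 25.4 mm/in × 0.0416667 day/hour = 10.4 mm/hour.

10.4 mm/hour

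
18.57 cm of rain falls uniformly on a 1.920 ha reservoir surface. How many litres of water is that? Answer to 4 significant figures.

Depth: 18.57 cm × 10 = 185.7 mm.
Area: 1.920 ha = 19200 m².
1 mm over 1 m² is 1 L, so volume = 185.7 × 19200 = 3565440 L ≈ 3565000 L.

3565000 litres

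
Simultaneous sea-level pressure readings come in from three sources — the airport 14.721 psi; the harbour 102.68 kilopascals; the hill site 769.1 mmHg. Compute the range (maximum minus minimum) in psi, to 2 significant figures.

the harbour: 102.68 kPa = 14.8925 psi.
the hill site: 769.1 mmHg = 14.8719 psi.
Spread: 14.8925 − 14.7210 = 0.17 psi.

0.17 psi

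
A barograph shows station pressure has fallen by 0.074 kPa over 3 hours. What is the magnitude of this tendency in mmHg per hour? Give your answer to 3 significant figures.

0.074 kPa / 3 h × 7.50062 mmHg/kPa = 0.185 mmHg/h.

0.185 mmHg per hour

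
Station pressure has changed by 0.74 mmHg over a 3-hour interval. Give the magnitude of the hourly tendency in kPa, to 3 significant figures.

0.0329 kPa per hour

0.74 mmHg / 3 h × 0.133322 kPa/mmHg = 0.0329 kPa/h.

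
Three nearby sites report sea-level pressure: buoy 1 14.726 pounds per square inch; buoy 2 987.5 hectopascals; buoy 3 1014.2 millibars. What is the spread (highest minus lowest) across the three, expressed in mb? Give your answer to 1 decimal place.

buoy 1: 14.726 psi = 1015.322 mb.
buoy 2: 987.5 hPa = 987.500 mb.
Spread: 1015.322 − 987.500 = 27.8 mb.

27.8 mb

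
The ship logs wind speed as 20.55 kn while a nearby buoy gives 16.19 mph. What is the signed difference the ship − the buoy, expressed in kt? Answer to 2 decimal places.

6.48 kt

the buoy: 16.19 mph = 14.0687 kt.
Difference: 20.5500 − 14.0687 = 6.48 kt.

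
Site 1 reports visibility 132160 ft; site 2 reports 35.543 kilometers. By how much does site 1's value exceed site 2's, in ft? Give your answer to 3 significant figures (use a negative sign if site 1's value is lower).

15500 ft

site 2: 35.543 km = 116610.89 ft.
Difference: 132160.00 − 116610.89 = 15500 ft.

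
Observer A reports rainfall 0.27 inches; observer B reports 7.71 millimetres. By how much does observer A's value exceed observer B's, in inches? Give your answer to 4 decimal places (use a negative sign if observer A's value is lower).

-0.0335 in

observer B: 7.71 mm = 0.303543 in.
Difference: 0.270000 − 0.303543 = -0.0335 in.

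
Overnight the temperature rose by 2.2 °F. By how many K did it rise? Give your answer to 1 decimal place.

A change of 1 °C equals a change of 1.8 °F: ΔK = 2.2 × 0.5556 = 1.2 K.

1.2 K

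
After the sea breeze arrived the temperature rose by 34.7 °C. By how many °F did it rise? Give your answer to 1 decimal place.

Converting a difference, only the 9/5 scale factor applies: Δ°F = 34.7 × 1.8 = 62.5 °F.

62.5 °F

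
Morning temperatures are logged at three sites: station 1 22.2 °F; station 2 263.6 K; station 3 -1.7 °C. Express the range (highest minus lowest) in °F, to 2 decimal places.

station 1: 22.2 °F = -5.444 °C.
station 2: 263.6 K = -9.550 °C.
Spread: (-1.700) − (-9.550) = 7.850 °C = 14.13 °F.

14.13 °F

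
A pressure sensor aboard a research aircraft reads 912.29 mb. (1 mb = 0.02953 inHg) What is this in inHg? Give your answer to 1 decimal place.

1 mb = 0.02953 inHg, so 912.29 × 0.02953 = 26.9 inHg.

26.9 inHg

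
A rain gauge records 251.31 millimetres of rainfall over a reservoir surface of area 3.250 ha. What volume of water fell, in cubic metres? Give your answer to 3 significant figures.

Area: 3.250 ha = 32500 m².
1 mm over 1 m² is 1 L, so volume = 251.31 × 32500 = 8167575 L = 8170 m³.

8170 cubic metres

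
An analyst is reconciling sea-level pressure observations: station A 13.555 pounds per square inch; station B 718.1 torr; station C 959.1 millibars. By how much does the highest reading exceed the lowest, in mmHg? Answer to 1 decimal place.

18.4 mmHg

station A: 13.555 psi = 700.996 mmHg.
station C: 959.1 mb = 719.384 mmHg.
Spread: 719.384 − 700.996 = 18.4 mmHg.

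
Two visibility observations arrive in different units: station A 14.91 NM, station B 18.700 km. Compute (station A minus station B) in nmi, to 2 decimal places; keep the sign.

station B: 18.700 km = 10.0972 nmi.
Difference: 14.9100 − 10.0972 = 4.81 nmi.

4.81 nmi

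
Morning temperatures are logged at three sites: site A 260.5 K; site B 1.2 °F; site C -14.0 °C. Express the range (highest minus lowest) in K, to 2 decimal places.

4.46 K

site A: 260.5 K = -12.650 °C.
site B: 1.2 °F = -17.111 °C.
Spread: (-12.650) − (-17.111) = 4.461 °C.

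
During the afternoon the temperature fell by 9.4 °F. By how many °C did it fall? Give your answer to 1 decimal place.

5.2 °C

Converting a difference, only the 9/5 scale factor applies: Δ°C = 9.4 × 0.5556 = 5.2 °C.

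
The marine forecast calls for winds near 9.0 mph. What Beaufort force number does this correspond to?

9.0 mph = 4.0 m/s, which is Beaufort 3 (gentle breeze, 3.4–5.4 m/s).

Beaufort force 3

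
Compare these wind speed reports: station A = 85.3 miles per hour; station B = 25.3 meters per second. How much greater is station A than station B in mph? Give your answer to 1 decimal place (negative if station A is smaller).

station B: 25.3 m/s = 56.594 mph.
Difference: 85.300 − 56.594 = 28.7 mph.

28.7 mph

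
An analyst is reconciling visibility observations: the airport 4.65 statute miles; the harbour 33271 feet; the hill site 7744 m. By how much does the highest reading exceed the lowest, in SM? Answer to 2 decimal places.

1.65 SM

the harbour: 33271 ft = 6.3013 SM.
the hill site: 7744 m = 4.8119 SM.
Spread: 6.3013 − 4.6500 = 1.65 SM.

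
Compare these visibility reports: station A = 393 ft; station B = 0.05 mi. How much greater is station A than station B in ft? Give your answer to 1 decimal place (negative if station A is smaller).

station B: 0.05 SM = 264.000 ft.
Difference: 393.000 − 264.000 = 129.0 ft.

129.0 ft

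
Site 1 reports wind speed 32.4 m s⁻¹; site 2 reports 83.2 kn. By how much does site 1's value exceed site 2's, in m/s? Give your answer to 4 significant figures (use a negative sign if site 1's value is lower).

site 2: 83.2 kt = 42.8018 m/s.
Difference: 32.4000 − 42.8018 = -10.40 m/s.

-10.40 m/s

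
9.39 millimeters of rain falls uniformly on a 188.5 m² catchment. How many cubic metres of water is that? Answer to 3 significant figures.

1 mm over 1 m² is 1 L, so volume = 9.39 × 188.5 = 1770.015 L = 1.77 m³.

1.77 cubic metres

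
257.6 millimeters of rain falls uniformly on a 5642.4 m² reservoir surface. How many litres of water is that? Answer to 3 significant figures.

1 mm over 1 m² is 1 L, so volume = 257.6 × 5642.4 = 1453482.2 L ≈ 1450000 L.

1450000 litres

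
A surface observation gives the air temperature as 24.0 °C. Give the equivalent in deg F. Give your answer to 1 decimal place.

75.2 °F

°F = °C × 9/5 + 32 = 24.0 × 1.8 + 32 = 75.2 °F.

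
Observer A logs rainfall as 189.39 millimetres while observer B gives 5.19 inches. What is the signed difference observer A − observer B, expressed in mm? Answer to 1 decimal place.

observer B: 5.19 in = 131.826 mm.
Difference: 189.390 − 131.826 = 57.6 mm.

57.6 mm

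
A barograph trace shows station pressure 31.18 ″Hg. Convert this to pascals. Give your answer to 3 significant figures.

106000 Pa

1 inHg = 3386.39 Pa, so 31.18 × 3386.39 = 106000 Pa.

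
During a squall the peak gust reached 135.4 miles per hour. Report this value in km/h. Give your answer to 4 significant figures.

217.9 km/h

1 mph = 1.60934 km/h, so 135.4 × 1.60934 = 217.9 km/h.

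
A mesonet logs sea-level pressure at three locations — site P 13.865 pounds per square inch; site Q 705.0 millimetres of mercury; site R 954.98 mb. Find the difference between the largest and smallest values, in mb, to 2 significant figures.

site P: 13.865 psi = 955.96 mb.
site Q: 705.0 mmHg = 939.92 mb.
Spread: 955.96 − 939.92 = 16 mb.

16 mb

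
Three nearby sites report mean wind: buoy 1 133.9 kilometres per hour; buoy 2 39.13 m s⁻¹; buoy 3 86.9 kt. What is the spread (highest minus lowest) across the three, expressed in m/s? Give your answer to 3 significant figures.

7.51 m/s

buoy 1: 133.9 km/h = 37.1944 m/s.
buoy 3: 86.9 kt = 44.7052 m/s.
Spread: 44.7052 − 37.1944 = 7.51 m/s.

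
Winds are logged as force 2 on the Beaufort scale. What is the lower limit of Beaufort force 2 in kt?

Beaufort 2 (light breeze) spans 4–6 knots.

4 kt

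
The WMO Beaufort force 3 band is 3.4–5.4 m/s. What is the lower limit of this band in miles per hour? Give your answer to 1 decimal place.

7.6 mph

3.4–5.4 m/s × 2.237 = 7.6–12.1 mph.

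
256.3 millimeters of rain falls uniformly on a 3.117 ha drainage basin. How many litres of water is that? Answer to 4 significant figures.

7989000 litres

Area: 3.117 ha = 31170 m².
1 mm over 1 m² is 1 L, so volume = 256.3 × 31170 = 7988871 L ≈ 7989000 L.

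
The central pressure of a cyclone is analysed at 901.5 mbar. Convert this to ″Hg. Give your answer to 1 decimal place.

26.6 inHg

1 mb = 0.02953 inHg, so 901.5 × 0.02953 = 26.6 inHg.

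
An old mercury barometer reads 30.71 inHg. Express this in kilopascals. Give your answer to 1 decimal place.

104.0 kPa

1 inHg = 3.38639 kPa, so 30.71 × 3.38639 = 104.0 kPa.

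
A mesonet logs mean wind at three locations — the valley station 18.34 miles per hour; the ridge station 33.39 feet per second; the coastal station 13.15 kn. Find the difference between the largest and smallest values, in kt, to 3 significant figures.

the valley station: 18.34 mph = 15.9370 kt.
the ridge station: 33.39 ft/s = 19.7830 kt.
Spread: 19.7830 − 13.1500 = 6.63 kt.

6.63 kt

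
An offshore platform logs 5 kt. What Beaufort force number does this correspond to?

5 kt lies in the Beaufort 2 band (light breeze, 4–6 kt).

Beaufort force 2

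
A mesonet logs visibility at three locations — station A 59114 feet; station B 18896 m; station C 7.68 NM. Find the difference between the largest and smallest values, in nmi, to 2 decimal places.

station A: 59114 ft = 9.7289 nmi.
station B: 18896 m = 10.2030 nmi.
Spread: 10.2030 − 7.6800 = 2.52 nmi.

2.52 nmi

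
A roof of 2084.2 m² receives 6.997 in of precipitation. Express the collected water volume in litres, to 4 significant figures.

370400 litres

Depth: 6.997 in × 25.4 = 177.7238 mm.
1 mm over 1 m² is 1 L, so volume = 177.7238 × 2084.2 = 370411.94 L ≈ 370400 L.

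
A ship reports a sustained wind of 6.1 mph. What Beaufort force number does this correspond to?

Beaufort force 2

6.1 mph = 2.7 m/s, which is Beaufort 2 (light breeze, 1.6–3.3 m/s).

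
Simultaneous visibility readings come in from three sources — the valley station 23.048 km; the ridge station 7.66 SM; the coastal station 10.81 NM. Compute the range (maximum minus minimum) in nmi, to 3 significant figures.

5.79 nmi

the valley station: 23.048 km = 12.4449 nmi.
the ridge station: 7.66 SM = 6.6564 nmi.
Spread: 12.4449 − 6.6564 = 5.79 nmi.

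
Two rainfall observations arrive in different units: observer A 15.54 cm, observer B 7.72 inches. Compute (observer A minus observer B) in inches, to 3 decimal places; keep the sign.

observer A: 15.54 cm = 6.11811 in.
Difference: 6.11811 − 7.72000 = -1.602 in.

-1.602 in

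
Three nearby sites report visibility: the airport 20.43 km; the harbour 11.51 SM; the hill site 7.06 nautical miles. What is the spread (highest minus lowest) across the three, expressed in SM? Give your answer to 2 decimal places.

the airport: 20.43 km = 12.6946 SM.
the hill site: 7.06 nmi = 8.1245 SM.
Spread: 12.6946 − 8.1245 = 4.57 SM.

4.57 SM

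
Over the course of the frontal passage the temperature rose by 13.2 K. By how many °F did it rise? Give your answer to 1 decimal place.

23.8 °F

For a temperature change the 32° offset cancels: Δ°F = 13.2 × 1.8 = 23.8 °F.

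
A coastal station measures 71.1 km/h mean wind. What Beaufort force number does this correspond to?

Beaufort force 8

71.1 km/h = 19.8 m/s, which is Beaufort 8 (gale, 17.2–20.7 m/s).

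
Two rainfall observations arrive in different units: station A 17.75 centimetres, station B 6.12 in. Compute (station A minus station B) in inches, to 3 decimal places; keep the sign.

station A: 17.75 cm = 6.98819 in.
Difference: 6.98819 − 6.12000 = 0.868 in.

0.868 in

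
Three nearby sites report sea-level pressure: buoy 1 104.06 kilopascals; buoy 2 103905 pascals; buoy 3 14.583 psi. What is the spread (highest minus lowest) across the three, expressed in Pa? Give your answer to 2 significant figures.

3500 Pa

buoy 1: 104.06 kPa = 104060.00 Pa.
buoy 3: 14.583 psi = 100546.25 Pa.
Spread: 104060.00 − 100546.25 = 3500 Pa.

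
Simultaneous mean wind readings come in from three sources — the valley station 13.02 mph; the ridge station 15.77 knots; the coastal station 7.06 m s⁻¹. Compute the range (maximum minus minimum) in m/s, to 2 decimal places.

the valley station: 13.02 mph = 5.8205 m/s.
the ridge station: 15.77 kt = 8.1128 m/s.
Spread: 8.1128 − 5.8205 = 2.29 m/s.

2.29 m/s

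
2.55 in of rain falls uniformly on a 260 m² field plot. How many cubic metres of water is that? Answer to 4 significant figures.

16.84 cubic metres

Depth: 2.55 in × 25.4 = 64.77 mm.
1 mm over 1 m² is 1 L, so volume = 64.77 × 260 = 16840.2 L = 16.84 m³.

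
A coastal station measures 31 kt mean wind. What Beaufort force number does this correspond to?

Beaufort force 7

31 kt lies in the Beaufort 7 band (near gale, 28–33 kt).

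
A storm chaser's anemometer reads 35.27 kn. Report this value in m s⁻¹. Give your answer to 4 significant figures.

18.14 m/s

1 kt = 0.514444 m/s, so 35.27 × 0.514444 = 18.14 m/s.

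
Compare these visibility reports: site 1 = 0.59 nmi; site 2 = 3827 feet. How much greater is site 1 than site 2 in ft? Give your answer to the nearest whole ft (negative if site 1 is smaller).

site 1: 0.59 nmi = 3584.91 ft.
Difference: 3584.91 − 3827.00 = -242 ft.

-242 ft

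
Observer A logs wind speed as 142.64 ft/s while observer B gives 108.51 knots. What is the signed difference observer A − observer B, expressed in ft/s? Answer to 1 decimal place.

-40.5 ft/s

observer B: 108.51 kt = 183.144 ft/s.
Difference: 142.640 − 183.144 = -40.5 ft/s.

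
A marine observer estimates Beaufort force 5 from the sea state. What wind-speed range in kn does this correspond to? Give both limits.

Beaufort 5 (fresh breeze) spans 17–21 knots.

17 to 21 kt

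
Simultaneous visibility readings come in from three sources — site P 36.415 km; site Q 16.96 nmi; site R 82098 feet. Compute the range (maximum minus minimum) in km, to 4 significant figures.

site Q: 16.96 nmi = 31.4099 km.
site R: 82098 ft = 25.0235 km.
Spread: 36.4150 − 25.0235 = 11.39 km.

11.39 km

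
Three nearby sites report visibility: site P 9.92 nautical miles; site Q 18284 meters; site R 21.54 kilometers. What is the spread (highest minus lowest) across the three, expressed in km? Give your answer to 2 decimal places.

3.26 km

site P: 9.92 nmi = 18.3718 km.
site Q: 18284 m = 18.2840 km.
Spread: 21.5400 − 18.2840 = 3.26 km.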